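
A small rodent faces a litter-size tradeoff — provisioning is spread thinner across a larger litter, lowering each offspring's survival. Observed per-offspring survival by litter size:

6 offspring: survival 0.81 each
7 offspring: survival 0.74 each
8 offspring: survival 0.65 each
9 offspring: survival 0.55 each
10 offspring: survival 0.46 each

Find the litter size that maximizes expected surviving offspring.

8

Expected surviving offspring = c × s(c):
  c=6: 6 × 0.81 = 4.860
  c=7: 7 × 0.74 = 5.180
  c=8: 8 × 0.65 = 5.200
  c=9: 9 × 0.55 = 4.950
  c=10: 10 × 0.46 = 4.600
Maximum at c = 8 (5.200 surviving offspring).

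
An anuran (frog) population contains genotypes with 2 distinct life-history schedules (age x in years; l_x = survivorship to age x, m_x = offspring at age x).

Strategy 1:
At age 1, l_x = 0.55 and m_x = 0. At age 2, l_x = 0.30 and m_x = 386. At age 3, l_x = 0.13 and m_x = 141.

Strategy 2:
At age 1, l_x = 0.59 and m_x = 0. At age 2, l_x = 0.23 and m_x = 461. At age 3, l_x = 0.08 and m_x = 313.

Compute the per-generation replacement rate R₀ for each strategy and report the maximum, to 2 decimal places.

134.13

Strategy 1: R₀ = 0.55×0 + 0.30×386 + 0.13×141 = 134.1300
Strategy 2: R₀ = 0.59×0 + 0.23×461 + 0.08×313 = 131.0700
Highest R₀: strategy 1 with 134.1300.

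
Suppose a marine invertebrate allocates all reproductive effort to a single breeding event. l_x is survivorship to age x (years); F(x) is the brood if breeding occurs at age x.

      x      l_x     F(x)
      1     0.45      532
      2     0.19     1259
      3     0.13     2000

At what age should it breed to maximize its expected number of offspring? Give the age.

3

Expected offspring if breeding at age x = l_x × F(x):
  age 1: 0.45 × 532 = 239.400
  age 2: 0.19 × 1259 = 239.210
  age 3: 0.13 × 2000 = 260.000
Maximum at age 3 (260.000).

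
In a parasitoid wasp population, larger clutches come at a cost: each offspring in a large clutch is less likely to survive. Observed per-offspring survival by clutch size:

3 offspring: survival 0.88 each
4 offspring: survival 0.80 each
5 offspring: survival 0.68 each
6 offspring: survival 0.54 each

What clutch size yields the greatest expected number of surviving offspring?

5

Expected surviving offspring = c × s(c):
  c=3: 3 × 0.88 = 2.640
  c=4: 4 × 0.80 = 3.200
  c=5: 5 × 0.68 = 3.400
  c=6: 6 × 0.54 = 3.240
Maximum at c = 5 (3.400 surviving offspring).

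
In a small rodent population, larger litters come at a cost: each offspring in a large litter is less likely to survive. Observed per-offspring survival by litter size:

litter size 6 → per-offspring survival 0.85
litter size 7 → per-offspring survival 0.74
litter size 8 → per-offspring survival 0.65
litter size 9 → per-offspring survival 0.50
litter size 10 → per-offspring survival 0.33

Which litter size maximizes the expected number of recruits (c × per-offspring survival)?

Expected recruits = c × s(c):
  c=6: 6 × 0.85 = 5.100
  c=7: 7 × 0.74 = 5.180
  c=8: 8 × 0.65 = 5.200
  c=9: 9 × 0.50 = 4.500
  c=10: 10 × 0.33 = 3.300
Maximum at c = 8 (5.200 recruits).

8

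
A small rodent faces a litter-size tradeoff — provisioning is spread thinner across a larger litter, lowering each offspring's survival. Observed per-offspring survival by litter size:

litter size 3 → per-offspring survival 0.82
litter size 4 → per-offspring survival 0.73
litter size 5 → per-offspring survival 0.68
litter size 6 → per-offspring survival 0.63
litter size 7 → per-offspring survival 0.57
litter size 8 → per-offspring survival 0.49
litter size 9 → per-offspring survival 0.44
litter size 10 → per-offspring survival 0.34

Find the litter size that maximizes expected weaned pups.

7

Expected weaned pups = c × s(c):
  c=3: 3 × 0.82 = 2.460
  c=4: 4 × 0.73 = 2.920
  c=5: 5 × 0.68 = 3.400
  c=6: 6 × 0.63 = 3.780
  c=7: 7 × 0.57 = 3.990
  c=8: 8 × 0.49 = 3.920
  c=9: 9 × 0.44 = 3.960
  c=10: 10 × 0.34 = 3.400
Maximum at c = 7 (3.990 weaned pups).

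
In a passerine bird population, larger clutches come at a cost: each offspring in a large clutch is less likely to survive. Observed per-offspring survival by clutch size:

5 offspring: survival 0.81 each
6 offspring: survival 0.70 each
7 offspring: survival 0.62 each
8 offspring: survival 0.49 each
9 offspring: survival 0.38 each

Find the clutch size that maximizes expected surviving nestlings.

7

Expected surviving nestlings = c × s(c):
  c=5: 5 × 0.81 = 4.050
  c=6: 6 × 0.70 = 4.200
  c=7: 7 × 0.62 = 4.340
  c=8: 8 × 0.49 = 3.920
  c=9: 9 × 0.38 = 3.420
Maximum at c = 7 (4.340 surviving nestlings).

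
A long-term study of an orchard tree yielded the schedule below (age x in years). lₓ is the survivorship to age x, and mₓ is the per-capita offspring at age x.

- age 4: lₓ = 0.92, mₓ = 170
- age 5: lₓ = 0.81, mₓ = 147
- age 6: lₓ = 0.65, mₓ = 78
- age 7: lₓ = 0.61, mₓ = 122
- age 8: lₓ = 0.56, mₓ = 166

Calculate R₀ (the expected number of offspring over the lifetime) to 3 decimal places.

493.550

R₀ = Σ lₓ mₓ:
  age 4: 0.92 × 170 = 156.4000
  age 5: 0.81 × 147 = 119.0700
  age 6: 0.65 × 78 = 50.7000
  age 7: 0.61 × 122 = 74.4200
  age 8: 0.56 × 166 = 92.9600
R₀ = 156.4000 + 119.0700 + 50.7000 + 74.4200 + 92.9600 = 493.5500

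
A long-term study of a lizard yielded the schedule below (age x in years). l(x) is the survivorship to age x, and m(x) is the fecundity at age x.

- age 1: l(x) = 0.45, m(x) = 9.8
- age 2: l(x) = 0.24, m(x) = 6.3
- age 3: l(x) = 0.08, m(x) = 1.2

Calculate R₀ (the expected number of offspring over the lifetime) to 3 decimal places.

R₀ = Σ l(x) m(x):
  age 1: 0.45 × 9.8 = 4.4100
  age 2: 0.24 × 6.3 = 1.5120
  age 3: 0.08 × 1.2 = 0.0960
R₀ = 4.4100 + 1.5120 + 0.0960 = 6.0180

6.018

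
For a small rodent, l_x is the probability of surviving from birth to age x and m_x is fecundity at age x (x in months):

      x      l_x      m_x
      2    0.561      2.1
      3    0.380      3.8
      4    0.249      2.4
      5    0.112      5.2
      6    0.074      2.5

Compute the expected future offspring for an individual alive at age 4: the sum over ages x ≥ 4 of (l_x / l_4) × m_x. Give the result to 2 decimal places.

l_4 = 0.249. Conditional survival from age 4 to x is l_x / l_4.
  x=4: (0.249/0.249) × 2.4 = 2.4000
  x=5: (0.112/0.249) × 5.2 = 2.3390
  x=6: (0.074/0.249) × 2.5 = 0.7430
Sum = 2.4000 + 2.3390 + 0.7430 = 5.4819

5.48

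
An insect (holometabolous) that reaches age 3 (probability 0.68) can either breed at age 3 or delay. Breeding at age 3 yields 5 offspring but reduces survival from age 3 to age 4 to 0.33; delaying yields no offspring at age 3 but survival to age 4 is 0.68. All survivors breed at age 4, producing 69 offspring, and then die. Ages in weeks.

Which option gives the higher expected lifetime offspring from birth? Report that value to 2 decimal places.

breed at age 3: R₀ = 0.68 × (5 + 0.33 × 69) = 0.68 × 27.7700 = 18.8836
delay to age 4: R₀ = 0.68 × (0.68 × 69) = 0.68 × 46.9200 = 31.9056
Higher: delay to age 4 (31.9056).

31.91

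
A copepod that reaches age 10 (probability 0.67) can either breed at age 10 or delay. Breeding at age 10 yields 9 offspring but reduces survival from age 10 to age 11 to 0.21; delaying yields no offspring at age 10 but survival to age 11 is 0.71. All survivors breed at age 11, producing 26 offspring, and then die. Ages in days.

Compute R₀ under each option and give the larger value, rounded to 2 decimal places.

breed at age 10: R₀ = 0.67 × (9 + 0.21 × 26) = 0.67 × 14.4600 = 9.6882
delay to age 11: R₀ = 0.67 × (0.71 × 26) = 0.67 × 18.4600 = 12.3682
Higher: delay to age 11 (12.3682).

12.37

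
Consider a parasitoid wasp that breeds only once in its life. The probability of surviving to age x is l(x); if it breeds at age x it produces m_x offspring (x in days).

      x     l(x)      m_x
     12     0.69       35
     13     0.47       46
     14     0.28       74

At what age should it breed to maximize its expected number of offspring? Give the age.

Expected offspring if breeding at age x = l(x) × m_x:
  age 12: 0.69 × 35 = 24.150
  age 13: 0.47 × 46 = 21.620
  age 14: 0.28 × 74 = 20.720
Maximum at age 12 (24.150).

12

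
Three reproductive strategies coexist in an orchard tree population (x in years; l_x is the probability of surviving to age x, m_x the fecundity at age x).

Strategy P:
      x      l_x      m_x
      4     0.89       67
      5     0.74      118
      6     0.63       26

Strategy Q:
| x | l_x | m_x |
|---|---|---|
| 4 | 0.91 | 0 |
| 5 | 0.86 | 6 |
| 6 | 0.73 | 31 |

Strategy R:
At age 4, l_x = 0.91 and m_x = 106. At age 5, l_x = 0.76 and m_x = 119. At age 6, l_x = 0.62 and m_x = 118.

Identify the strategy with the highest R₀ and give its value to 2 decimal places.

260.06

Strategy P: R₀ = 0.89×67 + 0.74×118 + 0.63×26 = 163.3300
Strategy Q: R₀ = 0.91×0 + 0.86×6 + 0.73×31 = 27.7900
Strategy R: R₀ = 0.91×106 + 0.76×119 + 0.62×118 = 260.0600
Highest R₀: strategy R with 260.0600.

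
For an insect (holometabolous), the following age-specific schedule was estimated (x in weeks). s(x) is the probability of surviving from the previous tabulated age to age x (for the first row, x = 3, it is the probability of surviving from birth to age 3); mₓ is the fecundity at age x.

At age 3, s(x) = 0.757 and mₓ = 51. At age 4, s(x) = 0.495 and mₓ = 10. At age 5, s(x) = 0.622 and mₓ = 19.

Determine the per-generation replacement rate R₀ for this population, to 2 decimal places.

Survivorship from birth: l_x = s_3·s_4·…·s_x.
  l_3 = 0.75700
  l_4 = 0.37472
  l_5 = 0.23307
R₀ = Σ l_x mₓ:
  age 3: 0.75700 × 51 = 38.6070
  age 4: 0.37472 × 10 = 3.7472
  age 5: 0.23307 × 19 = 4.4283
R₀ = 38.6070 + 3.7472 + 4.4283 = 46.7825

46.78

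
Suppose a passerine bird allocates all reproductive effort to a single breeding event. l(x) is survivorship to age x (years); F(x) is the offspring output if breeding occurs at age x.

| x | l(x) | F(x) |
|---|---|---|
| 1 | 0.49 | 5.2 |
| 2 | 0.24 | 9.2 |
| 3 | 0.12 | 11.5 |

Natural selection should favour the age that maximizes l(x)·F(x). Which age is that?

1

Expected offspring if breeding at age x = l(x) × F(x):
  age 1: 0.49 × 5.2 = 2.548
  age 2: 0.24 × 9.2 = 2.208
  age 3: 0.12 × 11.5 = 1.380
Maximum at age 1 (2.548).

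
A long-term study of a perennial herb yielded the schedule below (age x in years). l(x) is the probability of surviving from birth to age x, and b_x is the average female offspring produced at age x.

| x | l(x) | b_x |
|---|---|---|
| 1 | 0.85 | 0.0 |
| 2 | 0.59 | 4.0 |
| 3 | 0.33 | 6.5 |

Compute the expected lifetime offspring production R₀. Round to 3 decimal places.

R₀ = Σ l(x) b_x:
  age 1: 0.85 × 0.0 = 0.0000
  age 2: 0.59 × 4.0 = 2.3600
  age 3: 0.33 × 6.5 = 2.1450
R₀ = 0.0000 + 2.3600 + 2.1450 = 4.5050

4.505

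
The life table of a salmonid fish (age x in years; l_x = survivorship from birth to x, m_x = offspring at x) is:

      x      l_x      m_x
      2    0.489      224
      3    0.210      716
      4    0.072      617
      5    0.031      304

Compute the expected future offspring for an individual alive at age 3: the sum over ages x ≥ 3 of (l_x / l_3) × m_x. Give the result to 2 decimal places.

l_3 = 0.210. Conditional survival from age 3 to x is l_x / l_3.
  x=3: (0.210/0.210) × 716 = 716.0000
  x=4: (0.072/0.210) × 617 = 211.5429
  x=5: (0.031/0.210) × 304 = 44.8762
Sum = 716.0000 + 211.5429 + 44.8762 = 972.4190

972.42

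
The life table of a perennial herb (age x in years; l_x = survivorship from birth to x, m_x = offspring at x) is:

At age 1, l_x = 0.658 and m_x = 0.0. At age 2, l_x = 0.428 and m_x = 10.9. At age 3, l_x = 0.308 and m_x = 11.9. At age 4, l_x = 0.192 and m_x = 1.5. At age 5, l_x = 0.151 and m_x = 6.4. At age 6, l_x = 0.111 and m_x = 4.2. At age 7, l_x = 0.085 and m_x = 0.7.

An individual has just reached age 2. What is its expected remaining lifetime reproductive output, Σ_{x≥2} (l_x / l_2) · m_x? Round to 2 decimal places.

l_2 = 0.428. Conditional survival from age 2 to x is l_x / l_2.
  x=2: (0.428/0.428) × 10.9 = 10.9000
  x=3: (0.308/0.428) × 11.9 = 8.5636
  x=4: (0.192/0.428) × 1.5 = 0.6729
  x=5: (0.151/0.428) × 6.4 = 2.2579
  x=6: (0.111/0.428) × 4.2 = 1.0893
  x=7: (0.085/0.428) × 0.7 = 0.1390
Sum = 10.9000 + 8.5636 + 0.6729 + 2.2579 + 1.0893 + 0.1390 = 23.6227

23.62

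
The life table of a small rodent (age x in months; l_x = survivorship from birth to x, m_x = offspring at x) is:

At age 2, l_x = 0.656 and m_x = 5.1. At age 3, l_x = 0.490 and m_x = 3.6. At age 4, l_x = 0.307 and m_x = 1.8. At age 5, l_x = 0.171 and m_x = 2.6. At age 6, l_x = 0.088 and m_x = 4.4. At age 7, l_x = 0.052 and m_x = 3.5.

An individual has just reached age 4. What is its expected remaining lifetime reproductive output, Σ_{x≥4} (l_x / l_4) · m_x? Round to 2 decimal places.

5.10

l_4 = 0.307. Conditional survival from age 4 to x is l_x / l_4.
  x=4: (0.307/0.307) × 1.8 = 1.8000
  x=5: (0.171/0.307) × 2.6 = 1.4482
  x=6: (0.088/0.307) × 4.4 = 1.2612
  x=7: (0.052/0.307) × 3.5 = 0.5928
Sum = 1.8000 + 1.4482 + 1.2612 + 0.5928 = 5.1023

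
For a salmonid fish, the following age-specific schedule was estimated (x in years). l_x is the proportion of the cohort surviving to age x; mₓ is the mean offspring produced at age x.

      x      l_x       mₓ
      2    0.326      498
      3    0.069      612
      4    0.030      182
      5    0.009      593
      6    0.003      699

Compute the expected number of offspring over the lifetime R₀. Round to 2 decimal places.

217.47

R₀ = Σ l_x mₓ:
  age 2: 0.326 × 498 = 162.3480
  age 3: 0.069 × 612 = 42.2280
  age 4: 0.030 × 182 = 5.4600
  age 5: 0.009 × 593 = 5.3370
  age 6: 0.003 × 699 = 2.0970
R₀ = 162.3480 + 42.2280 + 5.4600 + 5.3370 + 2.0970 = 217.4700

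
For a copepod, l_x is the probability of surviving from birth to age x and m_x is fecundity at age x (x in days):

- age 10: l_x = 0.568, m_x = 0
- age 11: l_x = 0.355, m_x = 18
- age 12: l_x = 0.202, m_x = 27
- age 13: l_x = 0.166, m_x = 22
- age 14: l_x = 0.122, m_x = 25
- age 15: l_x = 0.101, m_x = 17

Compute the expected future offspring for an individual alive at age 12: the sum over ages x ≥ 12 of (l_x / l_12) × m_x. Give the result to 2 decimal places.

l_12 = 0.202. Conditional survival from age 12 to x is l_x / l_12.
  x=12: (0.202/0.202) × 27 = 27.0000
  x=13: (0.166/0.202) × 22 = 18.0792
  x=14: (0.122/0.202) × 25 = 15.0990
  x=15: (0.101/0.202) × 17 = 8.5000
Sum = 27.0000 + 18.0792 + 15.0990 + 8.5000 = 68.6782

68.68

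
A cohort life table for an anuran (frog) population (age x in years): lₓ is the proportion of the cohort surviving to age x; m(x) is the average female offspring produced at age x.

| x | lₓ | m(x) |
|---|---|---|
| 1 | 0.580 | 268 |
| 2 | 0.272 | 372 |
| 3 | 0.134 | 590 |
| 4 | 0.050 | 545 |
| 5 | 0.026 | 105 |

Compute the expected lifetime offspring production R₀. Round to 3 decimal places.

R₀ = Σ lₓ m(x):
  age 1: 0.580 × 268 = 155.4400
  age 2: 0.272 × 372 = 101.1840
  age 3: 0.134 × 590 = 79.0600
  age 4: 0.050 × 545 = 27.2500
  age 5: 0.026 × 105 = 2.7300
R₀ = 155.4400 + 101.1840 + 79.0600 + 27.2500 + 2.7300 = 365.6640

365.664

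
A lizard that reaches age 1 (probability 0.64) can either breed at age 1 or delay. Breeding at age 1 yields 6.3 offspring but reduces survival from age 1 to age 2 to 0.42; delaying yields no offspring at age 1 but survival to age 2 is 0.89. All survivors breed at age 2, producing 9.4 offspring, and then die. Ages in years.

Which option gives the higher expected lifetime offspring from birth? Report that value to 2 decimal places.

breed at age 1: R₀ = 0.64 × (6.3 + 0.42 × 9.4) = 0.64 × 10.2480 = 6.5587
delay to age 2: R₀ = 0.64 × (0.89 × 9.4) = 0.64 × 8.3660 = 5.3542
Higher: breed at age 1 (6.5587).

6.56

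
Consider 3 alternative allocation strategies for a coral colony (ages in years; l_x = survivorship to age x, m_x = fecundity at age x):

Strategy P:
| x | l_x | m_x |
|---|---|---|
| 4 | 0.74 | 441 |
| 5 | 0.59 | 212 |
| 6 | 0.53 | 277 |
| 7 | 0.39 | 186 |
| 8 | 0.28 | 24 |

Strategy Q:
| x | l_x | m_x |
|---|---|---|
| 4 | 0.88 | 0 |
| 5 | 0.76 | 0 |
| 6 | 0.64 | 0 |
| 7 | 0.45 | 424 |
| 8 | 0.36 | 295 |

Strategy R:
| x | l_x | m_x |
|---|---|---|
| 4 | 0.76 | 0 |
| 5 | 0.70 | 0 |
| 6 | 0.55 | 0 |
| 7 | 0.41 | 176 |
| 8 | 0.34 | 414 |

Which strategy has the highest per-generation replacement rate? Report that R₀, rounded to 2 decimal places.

Strategy P: R₀ = 0.74×441 + 0.59×212 + 0.53×277 + 0.39×186 + 0.28×24 = 677.4900
Strategy Q: R₀ = 0.88×0 + 0.76×0 + 0.64×0 + 0.45×424 + 0.36×295 = 297.0000
Strategy R: R₀ = 0.76×0 + 0.70×0 + 0.55×0 + 0.41×176 + 0.34×414 = 212.9200
Highest R₀: strategy P with 677.4900.

677.49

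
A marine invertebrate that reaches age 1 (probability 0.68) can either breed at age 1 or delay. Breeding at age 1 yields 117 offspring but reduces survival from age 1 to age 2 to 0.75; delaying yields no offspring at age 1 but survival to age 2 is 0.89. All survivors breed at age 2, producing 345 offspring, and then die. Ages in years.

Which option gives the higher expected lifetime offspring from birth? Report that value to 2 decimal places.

breed at age 1: R₀ = 0.68 × (117 + 0.75 × 345) = 0.68 × 375.7500 = 255.5100
delay to age 2: R₀ = 0.68 × (0.89 × 345) = 0.68 × 307.0500 = 208.7940
Higher: breed at age 1 (255.5100).

255.51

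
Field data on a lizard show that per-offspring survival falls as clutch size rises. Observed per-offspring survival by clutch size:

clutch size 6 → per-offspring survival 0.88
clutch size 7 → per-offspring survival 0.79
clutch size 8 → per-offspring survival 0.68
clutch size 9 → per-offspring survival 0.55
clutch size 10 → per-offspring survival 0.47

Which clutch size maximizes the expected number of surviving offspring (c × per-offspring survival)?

7

Expected surviving offspring = c × s(c):
  c=6: 6 × 0.88 = 5.280
  c=7: 7 × 0.79 = 5.530
  c=8: 8 × 0.68 = 5.440
  c=9: 9 × 0.55 = 4.950
  c=10: 10 × 0.47 = 4.700
Maximum at c = 7 (5.530 surviving offspring).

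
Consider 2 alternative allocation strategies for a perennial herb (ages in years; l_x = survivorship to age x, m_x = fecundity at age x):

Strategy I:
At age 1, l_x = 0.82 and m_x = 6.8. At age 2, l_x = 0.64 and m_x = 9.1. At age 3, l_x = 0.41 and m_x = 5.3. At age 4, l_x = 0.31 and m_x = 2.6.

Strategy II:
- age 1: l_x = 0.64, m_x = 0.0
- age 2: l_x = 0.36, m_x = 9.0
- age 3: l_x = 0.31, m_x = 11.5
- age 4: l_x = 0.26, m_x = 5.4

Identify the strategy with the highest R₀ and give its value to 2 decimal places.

14.38

Strategy I: R₀ = 0.82×6.8 + 0.64×9.1 + 0.41×5.3 + 0.31×2.6 = 14.3790
Strategy II: R₀ = 0.64×0.0 + 0.36×9.0 + 0.31×11.5 + 0.26×5.4 = 8.2090
Highest R₀: strategy I with 14.3790.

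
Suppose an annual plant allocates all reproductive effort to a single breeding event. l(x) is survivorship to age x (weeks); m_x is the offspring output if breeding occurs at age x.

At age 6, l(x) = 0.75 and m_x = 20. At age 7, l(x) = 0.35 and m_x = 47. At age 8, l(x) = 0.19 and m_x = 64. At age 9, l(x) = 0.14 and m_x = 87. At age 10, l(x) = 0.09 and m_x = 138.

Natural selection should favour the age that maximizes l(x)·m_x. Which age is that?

Expected offspring if breeding at age x = l(x) × m_x:
  age 6: 0.75 × 20 = 15.000
  age 7: 0.35 × 47 = 16.450
  age 8: 0.19 × 64 = 12.160
  age 9: 0.14 × 87 = 12.180
  age 10: 0.09 × 138 = 12.420
Maximum at age 7 (16.450).

7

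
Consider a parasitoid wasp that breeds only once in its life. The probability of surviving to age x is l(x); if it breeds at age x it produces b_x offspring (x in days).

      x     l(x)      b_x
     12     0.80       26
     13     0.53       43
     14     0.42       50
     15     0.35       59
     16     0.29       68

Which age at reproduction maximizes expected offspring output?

13

Expected offspring if breeding at age x = l(x) × b_x:
  age 12: 0.80 × 26 = 20.800
  age 13: 0.53 × 43 = 22.790
  age 14: 0.42 × 50 = 21.000
  age 15: 0.35 × 59 = 20.650
  age 16: 0.29 × 68 = 19.720
Maximum at age 13 (22.790).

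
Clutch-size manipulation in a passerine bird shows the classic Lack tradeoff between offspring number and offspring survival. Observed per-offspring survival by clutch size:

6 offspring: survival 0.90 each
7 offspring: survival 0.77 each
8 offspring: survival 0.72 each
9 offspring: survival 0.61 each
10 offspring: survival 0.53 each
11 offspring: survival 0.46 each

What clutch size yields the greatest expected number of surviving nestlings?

Expected surviving nestlings = c × s(c):
  c=6: 6 × 0.90 = 5.400
  c=7: 7 × 0.77 = 5.390
  c=8: 8 × 0.72 = 5.760
  c=9: 9 × 0.61 = 5.490
  c=10: 10 × 0.53 = 5.300
  c=11: 11 × 0.46 = 5.060
Maximum at c = 8 (5.760 surviving nestlings).

8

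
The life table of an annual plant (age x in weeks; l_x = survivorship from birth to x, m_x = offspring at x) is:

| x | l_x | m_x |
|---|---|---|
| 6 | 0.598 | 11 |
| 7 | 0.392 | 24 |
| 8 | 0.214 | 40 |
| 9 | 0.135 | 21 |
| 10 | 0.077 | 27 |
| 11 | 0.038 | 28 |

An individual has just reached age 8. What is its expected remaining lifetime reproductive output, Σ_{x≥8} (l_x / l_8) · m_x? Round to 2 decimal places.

67.93

l_8 = 0.214. Conditional survival from age 8 to x is l_x / l_8.
  x=8: (0.214/0.214) × 40 = 40.0000
  x=9: (0.135/0.214) × 21 = 13.2477
  x=10: (0.077/0.214) × 27 = 9.7150
  x=11: (0.038/0.214) × 28 = 4.9720
Sum = 40.0000 + 13.2477 + 9.7150 + 4.9720 = 67.9346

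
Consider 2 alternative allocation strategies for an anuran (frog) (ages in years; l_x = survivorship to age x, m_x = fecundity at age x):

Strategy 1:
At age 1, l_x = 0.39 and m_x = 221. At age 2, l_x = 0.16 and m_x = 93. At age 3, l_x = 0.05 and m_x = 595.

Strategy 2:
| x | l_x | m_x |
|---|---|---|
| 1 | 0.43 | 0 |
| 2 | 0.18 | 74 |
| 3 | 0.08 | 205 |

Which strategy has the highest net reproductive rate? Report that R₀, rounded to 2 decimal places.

Strategy 1: R₀ = 0.39×221 + 0.16×93 + 0.05×595 = 130.8200
Strategy 2: R₀ = 0.43×0 + 0.18×74 + 0.08×205 = 29.7200
Highest R₀: strategy 1 with 130.8200.

130.82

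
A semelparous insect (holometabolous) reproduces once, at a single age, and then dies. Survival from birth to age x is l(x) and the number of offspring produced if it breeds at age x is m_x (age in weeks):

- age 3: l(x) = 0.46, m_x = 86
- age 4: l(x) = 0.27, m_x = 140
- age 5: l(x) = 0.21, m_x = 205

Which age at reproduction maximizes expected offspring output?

5

Expected offspring if breeding at age x = l(x) × m_x:
  age 3: 0.46 × 86 = 39.560
  age 4: 0.27 × 140 = 37.800
  age 5: 0.21 × 205 = 43.050
Maximum at age 5 (43.050).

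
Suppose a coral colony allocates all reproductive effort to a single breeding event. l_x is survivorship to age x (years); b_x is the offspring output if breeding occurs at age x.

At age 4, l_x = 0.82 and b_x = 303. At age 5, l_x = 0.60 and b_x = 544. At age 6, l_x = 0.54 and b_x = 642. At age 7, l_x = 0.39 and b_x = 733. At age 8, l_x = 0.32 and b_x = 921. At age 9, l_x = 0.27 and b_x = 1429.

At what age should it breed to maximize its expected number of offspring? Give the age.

9

Expected offspring if breeding at age x = l_x × b_x:
  age 4: 0.82 × 303 = 248.460
  age 5: 0.60 × 544 = 326.400
  age 6: 0.54 × 642 = 346.680
  age 7: 0.39 × 733 = 285.870
  age 8: 0.32 × 921 = 294.720
  age 9: 0.27 × 1429 = 385.830
Maximum at age 9 (385.830).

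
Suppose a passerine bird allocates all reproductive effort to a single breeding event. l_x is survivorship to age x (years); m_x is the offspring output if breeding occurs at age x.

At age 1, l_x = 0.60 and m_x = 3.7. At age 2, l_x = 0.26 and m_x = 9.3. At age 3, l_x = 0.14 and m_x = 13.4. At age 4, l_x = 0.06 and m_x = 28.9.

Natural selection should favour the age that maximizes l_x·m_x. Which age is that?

Expected offspring if breeding at age x = l_x × m_x:
  age 1: 0.60 × 3.7 = 2.220
  age 2: 0.26 × 9.3 = 2.418
  age 3: 0.14 × 13.4 = 1.876
  age 4: 0.06 × 28.9 = 1.734
Maximum at age 2 (2.418).

2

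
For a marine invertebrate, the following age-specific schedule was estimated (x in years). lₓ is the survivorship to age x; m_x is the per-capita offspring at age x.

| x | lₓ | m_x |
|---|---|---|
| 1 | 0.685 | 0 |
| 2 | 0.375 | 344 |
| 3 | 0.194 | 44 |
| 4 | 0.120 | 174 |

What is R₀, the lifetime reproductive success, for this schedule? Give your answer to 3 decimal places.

158.416

R₀ = Σ lₓ m_x:
  age 1: 0.685 × 0 = 0.0000
  age 2: 0.375 × 344 = 129.0000
  age 3: 0.194 × 44 = 8.5360
  age 4: 0.120 × 174 = 20.8800
R₀ = 0.0000 + 129.0000 + 8.5360 + 20.8800 = 158.4160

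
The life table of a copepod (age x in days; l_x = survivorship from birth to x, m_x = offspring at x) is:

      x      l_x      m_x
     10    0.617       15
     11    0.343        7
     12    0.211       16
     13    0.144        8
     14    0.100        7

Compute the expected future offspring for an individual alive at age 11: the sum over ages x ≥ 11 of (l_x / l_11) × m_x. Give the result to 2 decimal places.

l_11 = 0.343. Conditional survival from age 11 to x is l_x / l_11.
  x=11: (0.343/0.343) × 7 = 7.0000
  x=12: (0.211/0.343) × 16 = 9.8426
  x=13: (0.144/0.343) × 8 = 3.3586
  x=14: (0.100/0.343) × 7 = 2.0408
Sum = 7.0000 + 9.8426 + 3.3586 + 2.0408 = 22.2420

22.24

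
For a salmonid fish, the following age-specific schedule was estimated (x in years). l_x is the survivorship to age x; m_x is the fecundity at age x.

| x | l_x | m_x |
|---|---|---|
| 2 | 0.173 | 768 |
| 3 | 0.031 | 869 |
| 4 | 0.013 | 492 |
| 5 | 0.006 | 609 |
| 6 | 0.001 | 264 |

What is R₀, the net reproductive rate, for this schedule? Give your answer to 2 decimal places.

170.12

R₀ = Σ l_x m_x:
  age 2: 0.173 × 768 = 132.8640
  age 3: 0.031 × 869 = 26.9390
  age 4: 0.013 × 492 = 6.3960
  age 5: 0.006 × 609 = 3.6540
  age 6: 0.001 × 264 = 0.2640
R₀ = 132.8640 + 26.9390 + 6.3960 + 3.6540 + 0.2640 = 170.1170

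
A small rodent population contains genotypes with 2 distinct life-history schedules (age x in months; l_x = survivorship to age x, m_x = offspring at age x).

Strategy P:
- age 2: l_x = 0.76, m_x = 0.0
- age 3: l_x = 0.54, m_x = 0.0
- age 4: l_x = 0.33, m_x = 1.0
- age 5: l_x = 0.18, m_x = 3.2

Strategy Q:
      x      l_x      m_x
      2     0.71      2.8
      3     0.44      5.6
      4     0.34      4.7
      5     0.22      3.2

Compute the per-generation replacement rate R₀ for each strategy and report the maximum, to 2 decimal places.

6.75

Strategy P: R₀ = 0.76×0.0 + 0.54×0.0 + 0.33×1.0 + 0.18×3.2 = 0.9060
Strategy Q: R₀ = 0.71×2.8 + 0.44×5.6 + 0.34×4.7 + 0.22×3.2 = 6.7540
Highest R₀: strategy Q with 6.7540.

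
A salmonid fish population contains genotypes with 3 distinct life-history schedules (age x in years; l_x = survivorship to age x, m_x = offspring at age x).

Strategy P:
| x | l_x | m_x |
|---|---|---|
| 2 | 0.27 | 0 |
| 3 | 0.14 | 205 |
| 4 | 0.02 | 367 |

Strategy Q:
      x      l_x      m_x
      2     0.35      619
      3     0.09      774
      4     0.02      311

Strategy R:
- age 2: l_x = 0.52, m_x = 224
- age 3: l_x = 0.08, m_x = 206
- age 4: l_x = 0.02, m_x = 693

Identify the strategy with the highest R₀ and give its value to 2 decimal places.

292.53

Strategy P: R₀ = 0.27×0 + 0.14×205 + 0.02×367 = 36.0400
Strategy Q: R₀ = 0.35×619 + 0.09×774 + 0.02×311 = 292.5300
Strategy R: R₀ = 0.52×224 + 0.08×206 + 0.02×693 = 146.8200
Highest R₀: strategy Q with 292.5300.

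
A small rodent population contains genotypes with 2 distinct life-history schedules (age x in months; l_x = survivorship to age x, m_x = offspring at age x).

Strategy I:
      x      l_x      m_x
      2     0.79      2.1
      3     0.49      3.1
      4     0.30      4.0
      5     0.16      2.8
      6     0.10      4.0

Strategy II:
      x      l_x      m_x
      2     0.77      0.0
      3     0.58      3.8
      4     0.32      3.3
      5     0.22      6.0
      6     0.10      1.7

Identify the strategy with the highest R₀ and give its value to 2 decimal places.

5.23

Strategy I: R₀ = 0.79×2.1 + 0.49×3.1 + 0.30×4.0 + 0.16×2.8 + 0.10×4.0 = 5.2260
Strategy II: R₀ = 0.77×0.0 + 0.58×3.8 + 0.32×3.3 + 0.22×6.0 + 0.10×1.7 = 4.7500
Highest R₀: strategy I with 5.2260.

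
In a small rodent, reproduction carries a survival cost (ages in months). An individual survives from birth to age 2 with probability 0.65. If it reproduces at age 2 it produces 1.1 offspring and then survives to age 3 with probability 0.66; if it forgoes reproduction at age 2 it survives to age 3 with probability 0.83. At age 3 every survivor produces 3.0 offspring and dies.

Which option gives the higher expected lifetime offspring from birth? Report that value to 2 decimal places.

2.00

breed at age 2: R₀ = 0.65 × (1.1 + 0.66 × 3.0) = 0.65 × 3.0800 = 2.0020
delay to age 3: R₀ = 0.65 × (0.83 × 3.0) = 0.65 × 2.4900 = 1.6185
Higher: breed at age 2 (2.0020).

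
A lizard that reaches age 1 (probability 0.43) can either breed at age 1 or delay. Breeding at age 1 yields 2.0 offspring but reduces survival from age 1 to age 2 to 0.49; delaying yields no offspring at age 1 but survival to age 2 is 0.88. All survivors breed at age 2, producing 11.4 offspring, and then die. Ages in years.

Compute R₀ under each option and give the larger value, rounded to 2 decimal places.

breed at age 1: R₀ = 0.43 × (2.0 + 0.49 × 11.4) = 0.43 × 7.5860 = 3.2620
delay to age 2: R₀ = 0.43 × (0.88 × 11.4) = 0.43 × 10.0320 = 4.3138
Higher: delay to age 2 (4.3138).

4.31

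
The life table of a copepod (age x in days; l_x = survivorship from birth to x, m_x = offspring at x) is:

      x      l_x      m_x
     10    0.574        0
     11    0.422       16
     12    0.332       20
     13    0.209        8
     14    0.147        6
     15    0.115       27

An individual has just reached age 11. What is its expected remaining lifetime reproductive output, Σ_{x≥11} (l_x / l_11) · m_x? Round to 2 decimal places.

l_11 = 0.422. Conditional survival from age 11 to x is l_x / l_11.
  x=11: (0.422/0.422) × 16 = 16.0000
  x=12: (0.332/0.422) × 20 = 15.7346
  x=13: (0.209/0.422) × 8 = 3.9621
  x=14: (0.147/0.422) × 6 = 2.0900
  x=15: (0.115/0.422) × 27 = 7.3578
Sum = 16.0000 + 15.7346 + 3.9621 + 2.0900 + 7.3578 = 45.1445

45.14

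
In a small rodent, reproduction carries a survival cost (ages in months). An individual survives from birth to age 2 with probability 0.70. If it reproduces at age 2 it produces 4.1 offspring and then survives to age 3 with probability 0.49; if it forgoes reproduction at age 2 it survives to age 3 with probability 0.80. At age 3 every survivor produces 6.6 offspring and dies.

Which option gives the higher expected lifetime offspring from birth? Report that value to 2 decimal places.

breed at age 2: R₀ = 0.70 × (4.1 + 0.49 × 6.6) = 0.70 × 7.3340 = 5.1338
delay to age 3: R₀ = 0.70 × (0.80 × 6.6) = 0.70 × 5.2800 = 3.6960
Higher: breed at age 2 (5.1338).

5.13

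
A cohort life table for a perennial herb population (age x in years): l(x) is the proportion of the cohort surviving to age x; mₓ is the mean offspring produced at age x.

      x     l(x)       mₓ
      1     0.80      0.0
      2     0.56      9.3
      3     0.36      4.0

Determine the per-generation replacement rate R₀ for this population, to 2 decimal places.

6.65

R₀ = Σ l(x) mₓ:
  age 1: 0.80 × 0.0 = 0.0000
  age 2: 0.56 × 9.3 = 5.2080
  age 3: 0.36 × 4.0 = 1.4400
R₀ = 0.0000 + 5.2080 + 1.4400 = 6.6480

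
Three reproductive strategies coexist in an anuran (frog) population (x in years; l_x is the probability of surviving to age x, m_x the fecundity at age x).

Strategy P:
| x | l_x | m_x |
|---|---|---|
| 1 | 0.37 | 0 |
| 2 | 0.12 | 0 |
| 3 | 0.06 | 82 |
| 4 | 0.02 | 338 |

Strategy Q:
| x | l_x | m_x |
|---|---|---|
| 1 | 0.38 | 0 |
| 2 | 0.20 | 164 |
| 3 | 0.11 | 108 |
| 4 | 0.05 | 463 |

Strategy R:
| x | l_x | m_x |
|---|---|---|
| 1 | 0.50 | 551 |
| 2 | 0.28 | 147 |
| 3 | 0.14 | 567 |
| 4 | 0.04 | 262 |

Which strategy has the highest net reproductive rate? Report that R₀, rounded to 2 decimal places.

Strategy P: R₀ = 0.37×0 + 0.12×0 + 0.06×82 + 0.02×338 = 11.6800
Strategy Q: R₀ = 0.38×0 + 0.20×164 + 0.11×108 + 0.05×463 = 67.8300
Strategy R: R₀ = 0.50×551 + 0.28×147 + 0.14×567 + 0.04×262 = 406.5200
Highest R₀: strategy R with 406.5200.

406.52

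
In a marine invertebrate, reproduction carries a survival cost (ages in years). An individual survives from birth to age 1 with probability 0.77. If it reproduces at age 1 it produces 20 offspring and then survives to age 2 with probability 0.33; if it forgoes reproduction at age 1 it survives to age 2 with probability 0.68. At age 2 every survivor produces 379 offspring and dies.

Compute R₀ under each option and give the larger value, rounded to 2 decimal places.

198.44

breed at age 1: R₀ = 0.77 × (20 + 0.33 × 379) = 0.77 × 145.0700 = 111.7039
delay to age 2: R₀ = 0.77 × (0.68 × 379) = 0.77 × 257.7200 = 198.4444
Higher: delay to age 2 (198.4444).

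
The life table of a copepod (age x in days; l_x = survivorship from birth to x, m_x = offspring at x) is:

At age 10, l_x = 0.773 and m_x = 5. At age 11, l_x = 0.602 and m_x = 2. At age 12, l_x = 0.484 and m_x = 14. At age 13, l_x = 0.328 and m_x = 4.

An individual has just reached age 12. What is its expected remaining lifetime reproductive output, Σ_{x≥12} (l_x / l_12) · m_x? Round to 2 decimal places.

16.71

l_12 = 0.484. Conditional survival from age 12 to x is l_x / l_12.
  x=12: (0.484/0.484) × 14 = 14.0000
  x=13: (0.328/0.484) × 4 = 2.7107
Sum = 14.0000 + 2.7107 = 16.7107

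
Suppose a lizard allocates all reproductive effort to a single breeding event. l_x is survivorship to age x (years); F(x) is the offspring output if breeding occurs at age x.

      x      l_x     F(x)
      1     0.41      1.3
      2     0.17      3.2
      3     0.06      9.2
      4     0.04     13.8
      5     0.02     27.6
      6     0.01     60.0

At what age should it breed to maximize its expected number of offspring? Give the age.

6

Expected offspring if breeding at age x = l_x × F(x):
  age 1: 0.41 × 1.3 = 0.533
  age 2: 0.17 × 3.2 = 0.544
  age 3: 0.06 × 9.2 = 0.552
  age 4: 0.04 × 13.8 = 0.552
  age 5: 0.02 × 27.6 = 0.552
  age 6: 0.01 × 60.0 = 0.600
Maximum at age 6 (0.600).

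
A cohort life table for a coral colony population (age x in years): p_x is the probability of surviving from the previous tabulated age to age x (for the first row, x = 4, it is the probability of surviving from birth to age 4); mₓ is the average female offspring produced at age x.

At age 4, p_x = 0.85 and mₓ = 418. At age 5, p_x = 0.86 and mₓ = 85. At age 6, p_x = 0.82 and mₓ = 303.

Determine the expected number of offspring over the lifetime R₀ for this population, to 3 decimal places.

Survivorship from birth: l_x = p_4·p_5·…·p_x.
  l_4 = 0.85000
  l_5 = 0.73100
  l_6 = 0.59942
R₀ = Σ l_x mₓ:
  age 4: 0.85000 × 418 = 355.3000
  age 5: 0.73100 × 85 = 62.1350
  age 6: 0.59942 × 303 = 181.6243
R₀ = 355.3000 + 62.1350 + 181.6243 = 599.0593

599.059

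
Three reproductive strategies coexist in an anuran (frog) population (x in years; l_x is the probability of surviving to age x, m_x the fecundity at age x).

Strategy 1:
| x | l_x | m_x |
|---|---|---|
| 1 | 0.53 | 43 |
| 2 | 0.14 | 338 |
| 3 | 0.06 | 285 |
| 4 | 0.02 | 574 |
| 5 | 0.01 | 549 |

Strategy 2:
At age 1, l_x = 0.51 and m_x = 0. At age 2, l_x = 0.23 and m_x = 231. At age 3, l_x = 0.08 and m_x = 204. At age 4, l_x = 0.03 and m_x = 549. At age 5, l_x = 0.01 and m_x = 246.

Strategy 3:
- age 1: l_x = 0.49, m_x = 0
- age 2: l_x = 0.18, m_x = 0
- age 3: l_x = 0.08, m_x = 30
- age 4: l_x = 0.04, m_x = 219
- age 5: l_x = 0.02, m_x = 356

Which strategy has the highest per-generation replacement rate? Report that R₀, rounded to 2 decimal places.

Strategy 1: R₀ = 0.53×43 + 0.14×338 + 0.06×285 + 0.02×574 + 0.01×549 = 104.1800
Strategy 2: R₀ = 0.51×0 + 0.23×231 + 0.08×204 + 0.03×549 + 0.01×246 = 88.3800
Strategy 3: R₀ = 0.49×0 + 0.18×0 + 0.08×30 + 0.04×219 + 0.02×356 = 18.2800
Highest R₀: strategy 1 with 104.1800.

104.18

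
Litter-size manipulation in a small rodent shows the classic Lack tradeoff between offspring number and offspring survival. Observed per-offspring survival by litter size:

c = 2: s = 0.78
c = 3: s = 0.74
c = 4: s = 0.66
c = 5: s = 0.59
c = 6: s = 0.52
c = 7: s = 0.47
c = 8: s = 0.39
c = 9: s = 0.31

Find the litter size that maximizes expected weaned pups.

7

Expected weaned pups = c × s(c):
  c=2: 2 × 0.78 = 1.560
  c=3: 3 × 0.74 = 2.220
  c=4: 4 × 0.66 = 2.640
  c=5: 5 × 0.59 = 2.950
  c=6: 6 × 0.52 = 3.120
  c=7: 7 × 0.47 = 3.290
  c=8: 8 × 0.39 = 3.120
  c=9: 9 × 0.31 = 2.790
Maximum at c = 7 (3.290 weaned pups).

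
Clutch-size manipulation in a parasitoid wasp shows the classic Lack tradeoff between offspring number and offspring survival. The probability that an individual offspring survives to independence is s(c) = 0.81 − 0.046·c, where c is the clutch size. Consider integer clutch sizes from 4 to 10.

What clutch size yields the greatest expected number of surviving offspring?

9

Expected surviving offspring = c × s(c):
  c=4: 4 × 0.626 = 2.504
  c=5: 5 × 0.580 = 2.900
  c=6: 6 × 0.534 = 3.204
  c=7: 7 × 0.488 = 3.416
  c=8: 8 × 0.442 = 3.536
  c=9: 9 × 0.396 = 3.564
  c=10: 10 × 0.350 = 3.500
Maximum at c = 9 (3.564 surviving offspring).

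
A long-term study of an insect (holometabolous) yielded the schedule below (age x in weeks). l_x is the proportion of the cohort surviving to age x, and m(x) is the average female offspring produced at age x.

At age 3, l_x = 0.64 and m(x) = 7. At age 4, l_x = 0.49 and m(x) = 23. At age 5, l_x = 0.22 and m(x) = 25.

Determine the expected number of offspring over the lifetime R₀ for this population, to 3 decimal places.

21.250

R₀ = Σ l_x m(x):
  age 3: 0.64 × 7 = 4.4800
  age 4: 0.49 × 23 = 11.2700
  age 5: 0.22 × 25 = 5.5000
R₀ = 4.4800 + 11.2700 + 5.5000 = 21.2500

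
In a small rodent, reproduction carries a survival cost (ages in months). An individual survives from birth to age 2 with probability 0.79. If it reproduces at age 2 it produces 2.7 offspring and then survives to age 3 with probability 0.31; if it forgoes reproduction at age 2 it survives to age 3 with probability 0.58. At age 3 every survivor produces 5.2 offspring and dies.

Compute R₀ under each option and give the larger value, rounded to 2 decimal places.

breed at age 2: R₀ = 0.79 × (2.7 + 0.31 × 5.2) = 0.79 × 4.3120 = 3.4065
delay to age 3: R₀ = 0.79 × (0.58 × 5.2) = 0.79 × 3.0160 = 2.3826
Higher: breed at age 2 (3.4065).

3.41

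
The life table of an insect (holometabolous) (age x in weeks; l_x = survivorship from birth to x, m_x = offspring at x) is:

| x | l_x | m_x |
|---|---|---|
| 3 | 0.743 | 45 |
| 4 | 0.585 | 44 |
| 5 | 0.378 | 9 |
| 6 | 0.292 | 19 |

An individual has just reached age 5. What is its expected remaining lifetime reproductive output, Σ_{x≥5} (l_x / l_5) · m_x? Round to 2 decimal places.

23.68

l_5 = 0.378. Conditional survival from age 5 to x is l_x / l_5.
  x=5: (0.378/0.378) × 9 = 9.0000
  x=6: (0.292/0.378) × 19 = 14.6772
Sum = 9.0000 + 14.6772 = 23.6772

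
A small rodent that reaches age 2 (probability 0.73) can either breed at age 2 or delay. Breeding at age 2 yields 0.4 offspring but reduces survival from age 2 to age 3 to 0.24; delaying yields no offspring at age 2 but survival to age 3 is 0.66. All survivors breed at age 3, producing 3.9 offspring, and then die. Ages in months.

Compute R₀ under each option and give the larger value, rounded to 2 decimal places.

1.88

breed at age 2: R₀ = 0.73 × (0.4 + 0.24 × 3.9) = 0.73 × 1.3360 = 0.9753
delay to age 3: R₀ = 0.73 × (0.66 × 3.9) = 0.73 × 2.5740 = 1.8790
Higher: delay to age 3 (1.8790).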